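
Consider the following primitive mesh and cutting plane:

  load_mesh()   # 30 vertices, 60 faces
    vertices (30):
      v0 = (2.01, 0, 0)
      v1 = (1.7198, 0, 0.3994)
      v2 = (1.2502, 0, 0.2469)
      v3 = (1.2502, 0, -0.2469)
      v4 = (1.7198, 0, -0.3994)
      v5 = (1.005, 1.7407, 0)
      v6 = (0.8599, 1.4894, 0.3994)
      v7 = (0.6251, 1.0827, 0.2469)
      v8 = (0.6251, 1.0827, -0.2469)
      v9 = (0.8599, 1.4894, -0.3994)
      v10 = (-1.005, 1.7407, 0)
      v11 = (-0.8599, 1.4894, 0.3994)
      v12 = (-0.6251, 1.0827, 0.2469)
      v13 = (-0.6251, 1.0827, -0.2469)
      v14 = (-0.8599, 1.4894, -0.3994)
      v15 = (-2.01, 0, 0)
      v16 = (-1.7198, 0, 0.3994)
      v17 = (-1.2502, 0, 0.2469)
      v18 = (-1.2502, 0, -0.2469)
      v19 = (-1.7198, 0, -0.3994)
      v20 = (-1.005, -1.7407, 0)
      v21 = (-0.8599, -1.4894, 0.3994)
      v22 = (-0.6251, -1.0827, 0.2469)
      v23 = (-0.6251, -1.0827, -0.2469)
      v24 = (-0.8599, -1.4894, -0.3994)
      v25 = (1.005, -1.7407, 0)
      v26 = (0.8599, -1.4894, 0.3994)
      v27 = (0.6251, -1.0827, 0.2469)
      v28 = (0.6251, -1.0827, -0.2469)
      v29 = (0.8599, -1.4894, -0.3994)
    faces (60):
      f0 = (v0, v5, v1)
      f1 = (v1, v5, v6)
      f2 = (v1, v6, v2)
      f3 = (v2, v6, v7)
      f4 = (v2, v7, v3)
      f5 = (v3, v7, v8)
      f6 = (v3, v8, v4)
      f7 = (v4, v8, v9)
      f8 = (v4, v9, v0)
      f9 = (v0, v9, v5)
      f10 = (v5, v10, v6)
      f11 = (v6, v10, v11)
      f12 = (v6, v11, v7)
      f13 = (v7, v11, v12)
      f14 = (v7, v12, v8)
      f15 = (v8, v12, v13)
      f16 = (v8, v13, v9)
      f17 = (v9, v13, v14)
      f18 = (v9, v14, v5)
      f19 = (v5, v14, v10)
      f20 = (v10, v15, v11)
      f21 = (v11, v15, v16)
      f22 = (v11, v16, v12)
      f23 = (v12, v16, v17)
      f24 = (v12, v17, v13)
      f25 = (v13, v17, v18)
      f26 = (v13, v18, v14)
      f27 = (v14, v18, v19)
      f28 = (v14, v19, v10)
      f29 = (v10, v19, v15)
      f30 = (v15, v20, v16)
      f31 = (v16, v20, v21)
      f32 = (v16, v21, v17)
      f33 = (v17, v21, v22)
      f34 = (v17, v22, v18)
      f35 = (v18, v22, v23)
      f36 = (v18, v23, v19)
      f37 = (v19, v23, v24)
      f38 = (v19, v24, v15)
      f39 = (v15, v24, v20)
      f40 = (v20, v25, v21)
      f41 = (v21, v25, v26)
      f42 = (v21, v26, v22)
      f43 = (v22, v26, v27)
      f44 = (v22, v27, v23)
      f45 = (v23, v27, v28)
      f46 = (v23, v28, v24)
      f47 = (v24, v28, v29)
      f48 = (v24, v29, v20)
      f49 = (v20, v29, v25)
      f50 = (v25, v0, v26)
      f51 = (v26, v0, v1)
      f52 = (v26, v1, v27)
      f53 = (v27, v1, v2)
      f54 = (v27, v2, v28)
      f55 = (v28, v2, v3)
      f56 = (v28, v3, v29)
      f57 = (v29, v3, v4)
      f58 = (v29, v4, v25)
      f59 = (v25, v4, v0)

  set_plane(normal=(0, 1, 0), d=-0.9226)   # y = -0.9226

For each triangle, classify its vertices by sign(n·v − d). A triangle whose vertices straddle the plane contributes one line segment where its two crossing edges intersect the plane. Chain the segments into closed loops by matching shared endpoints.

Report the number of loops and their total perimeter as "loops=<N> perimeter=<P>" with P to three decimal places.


Straddling triangles (20 of 60):
  (v15,v20,v16) [+-+] → (-1.47733, -0.9226, 0)–(-1.34094, -0.9226, 0.187711)  len=0.2320
  (v16,v20,v21) [+--] → (-1.34094, -0.9226, 0.187711)–(-1.18714, -0.9226, 0.3994)  len=0.2617
  (v16,v21,v17) [+-+] → (-1.18714, -0.9226, 0.3994)–(-1.00843, -0.9226, 0.341365)  len=0.1879
  (v17,v21,v22) [+--] → (-1.00843, -0.9226, 0.341365)–(-0.717534, -0.9226, 0.2469)  len=0.3059
  (v17,v22,v18) [+-+] → (-0.717534, -0.9226, 0.2469)–(-0.717534, -0.9226, 0.173881)  len=0.0730
  (v18,v22,v23) [+--] → (-0.717534, -0.9226, 0.173881)–(-0.717534, -0.9226, -0.2469)  len=0.4208
  (v18,v23,v19) [+-+] → (-0.717534, -0.9226, -0.2469)–(-0.786974, -0.9226, -0.26945)  len=0.0730
  (v19,v23,v24) [+--] → (-0.786974, -0.9226, -0.26945)–(-1.18714, -0.9226, -0.3994)  len=0.4207
  (v19,v24,v15) [+-+] → (-1.18714, -0.9226, -0.3994)–(-1.29758, -0.9226, -0.247406)  len=0.1879
  (v15,v24,v20) [+--] → (-1.29758, -0.9226, -0.247406)–(-1.47733, -0.9226, 0)  len=0.3058
  (v25,v0,v26) [-+-] → (1.47733, -0.9226, 0)–(1.29758, -0.9226, 0.247406)  len=0.3058
  (v26,v0,v1) [-++] → (1.29758, -0.9226, 0.247406)–(1.18714, -0.9226, 0.3994)  len=0.1879
  (v26,v1,v27) [-+-] → (1.18714, -0.9226, 0.3994)–(0.786974, -0.9226, 0.26945)  len=0.4207
  (v27,v1,v2) [-++] → (0.786974, -0.9226, 0.26945)–(0.717534, -0.9226, 0.2469)  len=0.0730
  (v27,v2,v28) [-+-] → (0.717534, -0.9226, 0.2469)–(0.717534, -0.9226, -0.173881)  len=0.4208
  (v28,v2,v3) [-++] → (0.717534, -0.9226, -0.173881)–(0.717534, -0.9226, -0.2469)  len=0.0730
  (v28,v3,v29) [-+-] → (0.717534, -0.9226, -0.2469)–(1.00843, -0.9226, -0.341365)  len=0.3059
  (v29,v3,v4) [-++] → (1.00843, -0.9226, -0.341365)–(1.18714, -0.9226, -0.3994)  len=0.1879
  (v29,v4,v25) [-+-] → (1.18714, -0.9226, -0.3994)–(1.34094, -0.9226, -0.187711)  len=0.2617
  (v25,v4,v0) [-++] → (1.34094, -0.9226, -0.187711)–(1.47733, -0.9226, 0)  len=0.2320

Chained into 2 loop(s):
  loop 1: 10 segments, perimeter = 2.4687
  loop 2: 10 segments, perimeter = 2.4687
Total perimeter = 4.937

loops=2 perimeter=4.937


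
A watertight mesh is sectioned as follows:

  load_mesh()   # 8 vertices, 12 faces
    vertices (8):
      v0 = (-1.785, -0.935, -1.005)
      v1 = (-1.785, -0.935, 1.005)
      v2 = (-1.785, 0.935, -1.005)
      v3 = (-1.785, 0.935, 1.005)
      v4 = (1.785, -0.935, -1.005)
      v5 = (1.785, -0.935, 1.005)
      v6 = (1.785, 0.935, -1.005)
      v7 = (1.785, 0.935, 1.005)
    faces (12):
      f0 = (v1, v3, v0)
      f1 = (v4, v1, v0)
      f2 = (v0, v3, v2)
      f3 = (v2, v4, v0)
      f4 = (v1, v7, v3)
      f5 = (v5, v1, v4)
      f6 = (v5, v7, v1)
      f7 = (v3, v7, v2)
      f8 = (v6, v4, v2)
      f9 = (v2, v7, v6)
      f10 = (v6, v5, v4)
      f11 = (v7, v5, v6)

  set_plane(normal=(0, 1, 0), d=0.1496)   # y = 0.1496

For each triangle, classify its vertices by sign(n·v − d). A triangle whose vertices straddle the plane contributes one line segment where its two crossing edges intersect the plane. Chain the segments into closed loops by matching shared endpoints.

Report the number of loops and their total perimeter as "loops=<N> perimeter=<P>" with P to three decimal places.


Straddling triangles (8 of 12):
  (v1,v3,v0) [-+-] → (-1.785, 0.1496, 1.005)–(-1.785, 0.1496, 0.1608)  len=0.8442
  (v0,v3,v2) [-++] → (-1.785, 0.1496, 0.1608)–(-1.785, 0.1496, -1.005)  len=1.1658
  (v2,v4,v0) [+--] → (-0.2856, 0.1496, -1.005)–(-1.785, 0.1496, -1.005)  len=1.4994
  (v1,v7,v3) [-++] → (0.2856, 0.1496, 1.005)–(-1.785, 0.1496, 1.005)  len=2.0706
  (v5,v7,v1) [-+-] → (1.785, 0.1496, 1.005)–(0.2856, 0.1496, 1.005)  len=1.4994
  (v6,v4,v2) [+-+] → (1.785, 0.1496, -1.005)–(-0.2856, 0.1496, -1.005)  len=2.0706
  (v6,v5,v4) [+--] → (1.785, 0.1496, -0.1608)–(1.785, 0.1496, -1.005)  len=0.8442
  (v7,v5,v6) [+-+] → (1.785, 0.1496, 1.005)–(1.785, 0.1496, -0.1608)  len=1.1658

Chained into 1 loop(s):
  loop 1: 8 segments, perimeter = 11.1600
Total perimeter = 11.160

loops=1 perimeter=11.160


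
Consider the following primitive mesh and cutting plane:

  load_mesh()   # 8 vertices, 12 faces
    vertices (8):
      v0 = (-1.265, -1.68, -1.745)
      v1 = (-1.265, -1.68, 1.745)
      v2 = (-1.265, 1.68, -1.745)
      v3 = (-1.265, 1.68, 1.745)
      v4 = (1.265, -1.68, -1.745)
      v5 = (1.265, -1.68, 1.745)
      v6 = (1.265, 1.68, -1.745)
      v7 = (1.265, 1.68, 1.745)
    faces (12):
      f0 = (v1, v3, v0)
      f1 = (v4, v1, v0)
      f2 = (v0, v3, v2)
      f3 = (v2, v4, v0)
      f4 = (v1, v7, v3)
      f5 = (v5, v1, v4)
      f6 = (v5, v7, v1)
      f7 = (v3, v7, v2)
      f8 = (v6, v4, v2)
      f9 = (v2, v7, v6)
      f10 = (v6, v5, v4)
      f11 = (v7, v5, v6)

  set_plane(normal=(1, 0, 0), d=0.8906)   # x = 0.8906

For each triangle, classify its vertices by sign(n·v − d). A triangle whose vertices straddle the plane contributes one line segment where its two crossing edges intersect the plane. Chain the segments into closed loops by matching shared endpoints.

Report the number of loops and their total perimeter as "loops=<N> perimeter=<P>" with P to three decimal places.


loops=1 perimeter=13.700

Straddling triangles (8 of 12):
  (v4,v1,v0) [+--] → (0.8906, -1.68, -1.22854)–(0.8906, -1.68, -1.745)  len=0.5165
  (v2,v4,v0) [-+-] → (0.8906, -1.18277, -1.745)–(0.8906, -1.68, -1.745)  len=0.4972
  (v1,v7,v3) [-+-] → (0.8906, 1.18277, 1.745)–(0.8906, 1.68, 1.745)  len=0.4972
  (v5,v1,v4) [+-+] → (0.8906, -1.68, 1.745)–(0.8906, -1.68, -1.22854)  len=2.9735
  (v5,v7,v1) [++-] → (0.8906, 1.18277, 1.745)–(0.8906, -1.68, 1.745)  len=2.8628
  (v3,v7,v2) [-+-] → (0.8906, 1.68, 1.745)–(0.8906, 1.68, 1.22854)  len=0.5165
  (v6,v4,v2) [++-] → (0.8906, -1.18277, -1.745)–(0.8906, 1.68, -1.745)  len=2.8628
  (v2,v7,v6) [-++] → (0.8906, 1.68, 1.22854)–(0.8906, 1.68, -1.745)  len=2.9735

Chained into 1 loop(s):
  loop 1: 8 segments, perimeter = 13.7000
Total perimeter = 13.700


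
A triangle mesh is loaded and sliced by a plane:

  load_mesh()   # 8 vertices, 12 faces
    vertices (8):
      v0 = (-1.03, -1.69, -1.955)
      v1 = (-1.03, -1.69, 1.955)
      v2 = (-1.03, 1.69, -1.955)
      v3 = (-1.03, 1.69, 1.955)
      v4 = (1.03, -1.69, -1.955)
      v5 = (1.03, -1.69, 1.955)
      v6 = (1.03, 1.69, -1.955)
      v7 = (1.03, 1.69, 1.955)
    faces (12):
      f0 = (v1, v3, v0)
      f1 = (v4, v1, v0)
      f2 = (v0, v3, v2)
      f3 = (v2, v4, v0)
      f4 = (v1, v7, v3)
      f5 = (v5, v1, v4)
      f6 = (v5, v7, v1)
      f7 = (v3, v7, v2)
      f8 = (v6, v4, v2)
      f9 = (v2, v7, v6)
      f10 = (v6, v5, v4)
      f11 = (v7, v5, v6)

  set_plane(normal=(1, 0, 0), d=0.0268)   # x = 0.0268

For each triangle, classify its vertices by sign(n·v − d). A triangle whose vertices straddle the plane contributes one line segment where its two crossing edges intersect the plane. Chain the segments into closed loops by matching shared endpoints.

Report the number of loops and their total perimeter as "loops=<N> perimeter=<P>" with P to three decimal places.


Straddling triangles (8 of 12):
  (v4,v1,v0) [+--] → (0.0268, -1.69, -0.050868)–(0.0268, -1.69, -1.955)  len=1.9041
  (v2,v4,v0) [-+-] → (0.0268, -0.0439728, -1.955)–(0.0268, -1.69, -1.955)  len=1.6460
  (v1,v7,v3) [-+-] → (0.0268, 0.0439728, 1.955)–(0.0268, 1.69, 1.955)  len=1.6460
  (v5,v1,v4) [+-+] → (0.0268, -1.69, 1.955)–(0.0268, -1.69, -0.050868)  len=2.0059
  (v5,v7,v1) [++-] → (0.0268, 0.0439728, 1.955)–(0.0268, -1.69, 1.955)  len=1.7340
  (v3,v7,v2) [-+-] → (0.0268, 1.69, 1.955)–(0.0268, 1.69, 0.050868)  len=1.9041
  (v6,v4,v2) [++-] → (0.0268, -0.0439728, -1.955)–(0.0268, 1.69, -1.955)  len=1.7340
  (v2,v7,v6) [-++] → (0.0268, 1.69, 0.050868)–(0.0268, 1.69, -1.955)  len=2.0059

Chained into 1 loop(s):
  loop 1: 8 segments, perimeter = 14.5800
Total perimeter = 14.580

loops=1 perimeter=14.580


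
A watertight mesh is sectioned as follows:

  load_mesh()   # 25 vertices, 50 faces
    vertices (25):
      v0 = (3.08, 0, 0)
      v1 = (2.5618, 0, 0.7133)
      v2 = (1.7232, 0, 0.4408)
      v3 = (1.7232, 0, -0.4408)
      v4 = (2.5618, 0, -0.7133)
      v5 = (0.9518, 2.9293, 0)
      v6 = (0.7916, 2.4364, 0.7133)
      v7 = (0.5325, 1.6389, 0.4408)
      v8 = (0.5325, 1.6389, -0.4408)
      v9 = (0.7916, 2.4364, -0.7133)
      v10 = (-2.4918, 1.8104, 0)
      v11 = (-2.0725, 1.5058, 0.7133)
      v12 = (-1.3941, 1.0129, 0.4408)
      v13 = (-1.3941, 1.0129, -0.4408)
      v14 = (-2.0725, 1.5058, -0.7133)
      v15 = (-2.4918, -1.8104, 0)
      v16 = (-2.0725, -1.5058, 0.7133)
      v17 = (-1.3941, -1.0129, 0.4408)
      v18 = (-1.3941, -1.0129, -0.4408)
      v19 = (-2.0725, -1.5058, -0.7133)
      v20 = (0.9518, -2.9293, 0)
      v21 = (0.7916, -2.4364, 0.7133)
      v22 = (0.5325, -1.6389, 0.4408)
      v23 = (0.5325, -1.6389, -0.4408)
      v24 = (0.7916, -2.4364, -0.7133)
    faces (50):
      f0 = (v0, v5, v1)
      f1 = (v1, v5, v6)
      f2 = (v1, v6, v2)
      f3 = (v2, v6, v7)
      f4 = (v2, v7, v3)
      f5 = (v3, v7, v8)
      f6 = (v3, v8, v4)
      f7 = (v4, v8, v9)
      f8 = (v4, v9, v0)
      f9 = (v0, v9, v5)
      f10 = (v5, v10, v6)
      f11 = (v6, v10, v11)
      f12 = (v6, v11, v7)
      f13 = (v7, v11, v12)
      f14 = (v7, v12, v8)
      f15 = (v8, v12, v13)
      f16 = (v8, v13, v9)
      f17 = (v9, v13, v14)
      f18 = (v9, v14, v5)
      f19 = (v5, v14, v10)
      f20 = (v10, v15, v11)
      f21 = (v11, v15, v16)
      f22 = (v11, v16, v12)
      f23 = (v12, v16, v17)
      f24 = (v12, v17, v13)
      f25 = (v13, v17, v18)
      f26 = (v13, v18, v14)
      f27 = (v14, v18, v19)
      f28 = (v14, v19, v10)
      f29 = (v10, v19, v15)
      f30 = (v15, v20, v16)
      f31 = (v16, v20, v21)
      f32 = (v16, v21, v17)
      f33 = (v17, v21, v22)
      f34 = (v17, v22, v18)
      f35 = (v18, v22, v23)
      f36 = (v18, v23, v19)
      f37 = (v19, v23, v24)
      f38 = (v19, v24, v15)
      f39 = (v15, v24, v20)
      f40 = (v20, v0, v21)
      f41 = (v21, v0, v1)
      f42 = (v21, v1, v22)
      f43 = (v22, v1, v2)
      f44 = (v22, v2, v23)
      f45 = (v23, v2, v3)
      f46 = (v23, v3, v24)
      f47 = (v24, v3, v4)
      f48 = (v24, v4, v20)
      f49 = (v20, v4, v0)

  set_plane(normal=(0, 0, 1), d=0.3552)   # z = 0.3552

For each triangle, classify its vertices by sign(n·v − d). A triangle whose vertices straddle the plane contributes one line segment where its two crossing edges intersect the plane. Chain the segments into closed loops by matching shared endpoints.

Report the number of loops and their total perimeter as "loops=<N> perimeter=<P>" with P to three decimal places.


Straddling triangles (20 of 50):
  (v0,v5,v1) [--+] → (1.75353, 1.4706, 0.3552)–(2.82195, 0, 0.3552)  len=1.8177
  (v1,v5,v6) [+-+] → (1.75353, 1.4706, 0.3552)–(0.872026, 2.68385, 0.3552)  len=1.4997
  (v2,v7,v3) [++-] → (0.648112, 1.47977, 0.3552)–(1.7232, 0, 0.3552)  len=1.8291
  (v3,v7,v8) [-+-] → (0.648112, 1.47977, 0.3552)–(0.5325, 1.6389, 0.3552)  len=0.1967
  (v5,v10,v6) [--+] → (-0.856775, 2.12213, 0.3552)–(0.872026, 2.68385, 0.3552)  len=1.8178
  (v6,v10,v11) [+-+] → (-0.856775, 2.12213, 0.3552)–(-2.283, 1.65872, 0.3552)  len=1.4996
  (v7,v12,v8) [++-] → (-1.20703, 1.07368, 0.3552)–(0.5325, 1.6389, 0.3552)  len=1.8291
  (v8,v12,v13) [-+-] → (-1.20703, 1.07368, 0.3552)–(-1.3941, 1.0129, 0.3552)  len=0.1967
  (v10,v15,v11) [--+] → (-2.283, -0.159041, 0.3552)–(-2.283, 1.65872, 0.3552)  len=1.8178
  (v11,v15,v16) [+-+] → (-2.283, -0.159041, 0.3552)–(-2.283, -1.65872, 0.3552)  len=1.4997
  (v12,v17,v13) [++-] → (-1.3941, -0.816203, 0.3552)–(-1.3941, 1.0129, 0.3552)  len=1.8291
  (v13,v17,v18) [-+-] → (-1.3941, -0.816203, 0.3552)–(-1.3941, -1.0129, 0.3552)  len=0.1967
  (v15,v20,v16) [--+] → (-0.554202, -2.22044, 0.3552)–(-2.283, -1.65872, 0.3552)  len=1.8178
  (v16,v20,v21) [+-+] → (-0.554202, -2.22044, 0.3552)–(0.872026, -2.68385, 0.3552)  len=1.4996
  (v17,v22,v18) [++-] → (0.345434, -1.57812, 0.3552)–(-1.3941, -1.0129, 0.3552)  len=1.8291
  (v18,v22,v23) [-+-] → (0.345434, -1.57812, 0.3552)–(0.5325, -1.6389, 0.3552)  len=0.1967
  (v20,v0,v21) [--+] → (1.94045, -1.21325, 0.3552)–(0.872026, -2.68385, 0.3552)  len=1.8177
  (v21,v0,v1) [+-+] → (1.94045, -1.21325, 0.3552)–(2.82195, 0, 0.3552)  len=1.4997
  (v22,v2,v23) [++-] → (1.60759, -0.159131, 0.3552)–(0.5325, -1.6389, 0.3552)  len=1.8291
  (v23,v2,v3) [-+-] → (1.60759, -0.159131, 0.3552)–(1.7232, 0, 0.3552)  len=0.1967

Chained into 2 loop(s):
  loop 1: 10 segments, perimeter = 16.5871
  loop 2: 10 segments, perimeter = 10.1288
Total perimeter = 26.716

loops=2 perimeter=26.716


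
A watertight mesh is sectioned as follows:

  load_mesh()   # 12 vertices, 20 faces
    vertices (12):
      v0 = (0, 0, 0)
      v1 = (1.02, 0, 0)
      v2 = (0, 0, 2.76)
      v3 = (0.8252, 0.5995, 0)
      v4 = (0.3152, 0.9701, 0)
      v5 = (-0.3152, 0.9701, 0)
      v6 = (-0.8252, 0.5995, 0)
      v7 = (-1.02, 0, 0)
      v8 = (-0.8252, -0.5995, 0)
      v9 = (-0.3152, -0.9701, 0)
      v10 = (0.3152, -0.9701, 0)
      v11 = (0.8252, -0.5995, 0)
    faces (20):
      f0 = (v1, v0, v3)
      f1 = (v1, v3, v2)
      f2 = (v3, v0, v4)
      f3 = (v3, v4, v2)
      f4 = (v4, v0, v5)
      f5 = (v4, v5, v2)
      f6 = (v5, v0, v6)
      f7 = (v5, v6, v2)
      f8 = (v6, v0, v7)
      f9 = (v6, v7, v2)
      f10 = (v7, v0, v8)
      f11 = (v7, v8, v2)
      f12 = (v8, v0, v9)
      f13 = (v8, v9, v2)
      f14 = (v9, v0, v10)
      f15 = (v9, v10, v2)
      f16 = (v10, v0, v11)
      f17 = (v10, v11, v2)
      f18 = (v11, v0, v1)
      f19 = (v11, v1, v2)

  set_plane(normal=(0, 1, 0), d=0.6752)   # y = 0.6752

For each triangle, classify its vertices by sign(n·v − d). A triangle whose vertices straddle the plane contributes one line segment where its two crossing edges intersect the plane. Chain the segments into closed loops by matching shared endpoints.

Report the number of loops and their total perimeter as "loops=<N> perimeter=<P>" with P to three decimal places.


loops=1 perimeter=3.836

Straddling triangles (6 of 20):
  (v3,v0,v4) [--+] → (0.219383, 0.6752, 0)–(0.721026, 0.6752, 0)  len=0.5016
  (v3,v4,v2) [-+-] → (0.721026, 0.6752, 0)–(0.219383, 0.6752, 0.83901)  len=0.9775
  (v4,v0,v5) [+-+] → (0.219383, 0.6752, 0)–(-0.219383, 0.6752, 0)  len=0.4388
  (v4,v5,v2) [++-] → (-0.219383, 0.6752, 0.83901)–(0.219383, 0.6752, 0.83901)  len=0.4388
  (v5,v0,v6) [+--] → (-0.219383, 0.6752, 0)–(-0.721026, 0.6752, 0)  len=0.5016
  (v5,v6,v2) [+--] → (-0.721026, 0.6752, 0)–(-0.219383, 0.6752, 0.83901)  len=0.9775

Chained into 1 loop(s):
  loop 1: 6 segments, perimeter = 3.8359
Total perimeter = 3.836


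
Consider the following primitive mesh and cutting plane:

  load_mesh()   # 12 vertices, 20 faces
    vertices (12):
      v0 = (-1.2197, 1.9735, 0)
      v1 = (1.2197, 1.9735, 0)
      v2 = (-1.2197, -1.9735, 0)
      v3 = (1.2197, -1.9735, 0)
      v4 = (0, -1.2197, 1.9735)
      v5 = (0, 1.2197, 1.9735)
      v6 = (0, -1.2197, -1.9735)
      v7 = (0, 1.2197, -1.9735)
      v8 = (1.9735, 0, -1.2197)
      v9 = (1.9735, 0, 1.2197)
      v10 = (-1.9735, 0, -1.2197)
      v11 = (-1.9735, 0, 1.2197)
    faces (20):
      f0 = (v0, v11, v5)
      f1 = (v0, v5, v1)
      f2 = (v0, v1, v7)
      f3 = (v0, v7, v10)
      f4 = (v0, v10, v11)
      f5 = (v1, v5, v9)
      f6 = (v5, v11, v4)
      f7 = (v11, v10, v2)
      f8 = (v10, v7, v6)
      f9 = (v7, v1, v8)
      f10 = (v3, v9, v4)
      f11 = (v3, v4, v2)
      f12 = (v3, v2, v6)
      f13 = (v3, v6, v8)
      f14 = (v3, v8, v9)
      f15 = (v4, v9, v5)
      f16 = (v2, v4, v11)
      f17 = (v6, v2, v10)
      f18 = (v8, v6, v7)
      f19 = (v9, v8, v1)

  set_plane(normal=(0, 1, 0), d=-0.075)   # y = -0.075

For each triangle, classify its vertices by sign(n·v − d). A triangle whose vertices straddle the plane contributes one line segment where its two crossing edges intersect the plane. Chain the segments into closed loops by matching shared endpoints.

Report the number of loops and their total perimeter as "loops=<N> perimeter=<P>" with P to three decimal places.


loops=1 perimeter=13.148

Straddling triangles (10 of 20):
  (v5,v11,v4) [++-] → (-1.85215, -0.075, 1.26605)–(0, -0.075, 1.9735)  len=1.9827
  (v11,v10,v2) [++-] → (-1.94485, -0.075, -1.17335)–(-1.94485, -0.075, 1.17335)  len=2.3467
  (v10,v7,v6) [++-] → (0, -0.075, -1.9735)–(-1.85215, -0.075, -1.26605)  len=1.9827
  (v3,v9,v4) [-+-] → (1.94485, -0.075, 1.17335)–(1.85215, -0.075, 1.26605)  len=0.1311
  (v3,v6,v8) [--+] → (1.85215, -0.075, -1.26605)–(1.94485, -0.075, -1.17335)  len=0.1311
  (v3,v8,v9) [-++] → (1.94485, -0.075, -1.17335)–(1.94485, -0.075, 1.17335)  len=2.3467
  (v4,v9,v5) [-++] → (1.85215, -0.075, 1.26605)–(0, -0.075, 1.9735)  len=1.9827
  (v2,v4,v11) [--+] → (-1.85215, -0.075, 1.26605)–(-1.94485, -0.075, 1.17335)  len=0.1311
  (v6,v2,v10) [--+] → (-1.94485, -0.075, -1.17335)–(-1.85215, -0.075, -1.26605)  len=0.1311
  (v8,v6,v7) [+-+] → (1.85215, -0.075, -1.26605)–(0, -0.075, -1.9735)  len=1.9827

Chained into 1 loop(s):
  loop 1: 10 segments, perimeter = 13.1484
Total perimeter = 13.148


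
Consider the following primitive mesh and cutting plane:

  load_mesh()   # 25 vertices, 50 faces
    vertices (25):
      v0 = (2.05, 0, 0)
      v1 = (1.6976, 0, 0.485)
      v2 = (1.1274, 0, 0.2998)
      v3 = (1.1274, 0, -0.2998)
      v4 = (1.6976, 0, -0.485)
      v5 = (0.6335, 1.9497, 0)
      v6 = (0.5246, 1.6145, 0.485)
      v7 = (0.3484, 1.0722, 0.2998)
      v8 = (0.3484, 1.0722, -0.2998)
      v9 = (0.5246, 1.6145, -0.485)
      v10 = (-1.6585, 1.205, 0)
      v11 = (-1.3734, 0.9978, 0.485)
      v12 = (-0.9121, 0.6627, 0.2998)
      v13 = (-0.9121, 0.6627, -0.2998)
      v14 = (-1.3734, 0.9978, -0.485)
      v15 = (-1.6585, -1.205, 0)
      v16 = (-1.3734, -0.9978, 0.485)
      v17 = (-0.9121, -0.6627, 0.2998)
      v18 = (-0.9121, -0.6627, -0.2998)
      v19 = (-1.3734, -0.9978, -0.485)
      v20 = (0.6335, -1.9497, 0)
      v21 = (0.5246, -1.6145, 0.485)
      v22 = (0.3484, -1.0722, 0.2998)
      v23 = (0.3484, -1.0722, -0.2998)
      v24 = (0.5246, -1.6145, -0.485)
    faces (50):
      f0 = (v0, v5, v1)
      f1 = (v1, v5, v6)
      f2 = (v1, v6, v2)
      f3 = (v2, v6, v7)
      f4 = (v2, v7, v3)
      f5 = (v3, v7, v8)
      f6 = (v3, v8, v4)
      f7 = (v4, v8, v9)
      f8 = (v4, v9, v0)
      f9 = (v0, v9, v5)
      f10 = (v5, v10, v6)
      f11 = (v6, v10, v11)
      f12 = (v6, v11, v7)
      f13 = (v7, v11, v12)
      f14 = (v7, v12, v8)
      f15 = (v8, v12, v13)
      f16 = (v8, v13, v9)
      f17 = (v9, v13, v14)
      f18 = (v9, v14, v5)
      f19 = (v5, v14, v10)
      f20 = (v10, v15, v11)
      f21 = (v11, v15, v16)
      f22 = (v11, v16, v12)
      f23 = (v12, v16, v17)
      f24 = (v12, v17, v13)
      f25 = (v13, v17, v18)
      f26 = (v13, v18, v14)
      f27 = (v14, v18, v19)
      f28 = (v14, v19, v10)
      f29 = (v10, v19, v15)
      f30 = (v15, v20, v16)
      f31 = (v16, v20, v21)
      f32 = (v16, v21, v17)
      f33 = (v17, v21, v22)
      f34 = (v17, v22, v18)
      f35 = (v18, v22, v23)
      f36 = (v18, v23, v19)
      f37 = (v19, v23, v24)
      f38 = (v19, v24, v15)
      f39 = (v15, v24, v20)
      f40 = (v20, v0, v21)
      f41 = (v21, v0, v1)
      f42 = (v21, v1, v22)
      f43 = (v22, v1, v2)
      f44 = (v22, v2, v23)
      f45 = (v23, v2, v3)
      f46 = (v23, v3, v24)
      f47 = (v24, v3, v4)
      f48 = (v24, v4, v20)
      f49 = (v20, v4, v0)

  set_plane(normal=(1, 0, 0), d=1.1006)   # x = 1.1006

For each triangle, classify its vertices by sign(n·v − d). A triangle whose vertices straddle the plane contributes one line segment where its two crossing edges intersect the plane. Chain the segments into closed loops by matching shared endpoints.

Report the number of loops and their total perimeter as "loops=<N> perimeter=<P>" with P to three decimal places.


Straddling triangles (20 of 50):
  (v0,v5,v1) [+-+] → (1.1006, 1.30677, 0)–(1.1006, 1.09385, 0.212897)  len=0.3011
  (v1,v5,v6) [+--] → (1.1006, 1.09385, 0.212897)–(1.1006, 0.821702, 0.485)  len=0.3848
  (v1,v6,v2) [+-+] → (1.1006, 0.821702, 0.485)–(1.1006, 0.0717794, 0.308034)  len=0.7705
  (v2,v6,v7) [+--] → (1.1006, 0.0717794, 0.308034)–(1.1006, 0.036887, 0.2998)  len=0.0359
  (v2,v7,v3) [+-+] → (1.1006, 0.036887, 0.2998)–(1.1006, 0.036887, -0.279172)  len=0.5790
  (v3,v7,v8) [+--] → (1.1006, 0.036887, -0.279172)–(1.1006, 0.036887, -0.2998)  len=0.0206
  (v3,v8,v4) [+-+] → (1.1006, 0.036887, -0.2998)–(1.1006, 0.474432, -0.403052)  len=0.4496
  (v4,v8,v9) [+--] → (1.1006, 0.474432, -0.403052)–(1.1006, 0.821702, -0.485)  len=0.3568
  (v4,v9,v0) [+-+] → (1.1006, 0.821702, -0.485)–(1.1006, 1.00486, -0.301861)  len=0.2590
  (v0,v9,v5) [+--] → (1.1006, 1.00486, -0.301861)–(1.1006, 1.30677, 0)  len=0.4269
  (v20,v0,v21) [-+-] → (1.1006, -1.30677, 0)–(1.1006, -1.00486, 0.301861)  len=0.4269
  (v21,v0,v1) [-++] → (1.1006, -1.00486, 0.301861)–(1.1006, -0.821702, 0.485)  len=0.2590
  (v21,v1,v22) [-+-] → (1.1006, -0.821702, 0.485)–(1.1006, -0.474432, 0.403052)  len=0.3568
  (v22,v1,v2) [-++] → (1.1006, -0.474432, 0.403052)–(1.1006, -0.036887, 0.2998)  len=0.4496
  (v22,v2,v23) [-+-] → (1.1006, -0.036887, 0.2998)–(1.1006, -0.036887, 0.279172)  len=0.0206
  (v23,v2,v3) [-++] → (1.1006, -0.036887, 0.279172)–(1.1006, -0.036887, -0.2998)  len=0.5790
  (v23,v3,v24) [-+-] → (1.1006, -0.036887, -0.2998)–(1.1006, -0.0717794, -0.308034)  len=0.0359
  (v24,v3,v4) [-++] → (1.1006, -0.0717794, -0.308034)–(1.1006, -0.821702, -0.485)  len=0.7705
  (v24,v4,v20) [-+-] → (1.1006, -0.821702, -0.485)–(1.1006, -1.09385, -0.212897)  len=0.3848
  (v20,v4,v0) [-++] → (1.1006, -1.09385, -0.212897)–(1.1006, -1.30677, 0)  len=0.3011

Chained into 2 loop(s):
  loop 1: 10 segments, perimeter = 3.5842
  loop 2: 10 segments, perimeter = 3.5842
Total perimeter = 7.168

loops=2 perimeter=7.168


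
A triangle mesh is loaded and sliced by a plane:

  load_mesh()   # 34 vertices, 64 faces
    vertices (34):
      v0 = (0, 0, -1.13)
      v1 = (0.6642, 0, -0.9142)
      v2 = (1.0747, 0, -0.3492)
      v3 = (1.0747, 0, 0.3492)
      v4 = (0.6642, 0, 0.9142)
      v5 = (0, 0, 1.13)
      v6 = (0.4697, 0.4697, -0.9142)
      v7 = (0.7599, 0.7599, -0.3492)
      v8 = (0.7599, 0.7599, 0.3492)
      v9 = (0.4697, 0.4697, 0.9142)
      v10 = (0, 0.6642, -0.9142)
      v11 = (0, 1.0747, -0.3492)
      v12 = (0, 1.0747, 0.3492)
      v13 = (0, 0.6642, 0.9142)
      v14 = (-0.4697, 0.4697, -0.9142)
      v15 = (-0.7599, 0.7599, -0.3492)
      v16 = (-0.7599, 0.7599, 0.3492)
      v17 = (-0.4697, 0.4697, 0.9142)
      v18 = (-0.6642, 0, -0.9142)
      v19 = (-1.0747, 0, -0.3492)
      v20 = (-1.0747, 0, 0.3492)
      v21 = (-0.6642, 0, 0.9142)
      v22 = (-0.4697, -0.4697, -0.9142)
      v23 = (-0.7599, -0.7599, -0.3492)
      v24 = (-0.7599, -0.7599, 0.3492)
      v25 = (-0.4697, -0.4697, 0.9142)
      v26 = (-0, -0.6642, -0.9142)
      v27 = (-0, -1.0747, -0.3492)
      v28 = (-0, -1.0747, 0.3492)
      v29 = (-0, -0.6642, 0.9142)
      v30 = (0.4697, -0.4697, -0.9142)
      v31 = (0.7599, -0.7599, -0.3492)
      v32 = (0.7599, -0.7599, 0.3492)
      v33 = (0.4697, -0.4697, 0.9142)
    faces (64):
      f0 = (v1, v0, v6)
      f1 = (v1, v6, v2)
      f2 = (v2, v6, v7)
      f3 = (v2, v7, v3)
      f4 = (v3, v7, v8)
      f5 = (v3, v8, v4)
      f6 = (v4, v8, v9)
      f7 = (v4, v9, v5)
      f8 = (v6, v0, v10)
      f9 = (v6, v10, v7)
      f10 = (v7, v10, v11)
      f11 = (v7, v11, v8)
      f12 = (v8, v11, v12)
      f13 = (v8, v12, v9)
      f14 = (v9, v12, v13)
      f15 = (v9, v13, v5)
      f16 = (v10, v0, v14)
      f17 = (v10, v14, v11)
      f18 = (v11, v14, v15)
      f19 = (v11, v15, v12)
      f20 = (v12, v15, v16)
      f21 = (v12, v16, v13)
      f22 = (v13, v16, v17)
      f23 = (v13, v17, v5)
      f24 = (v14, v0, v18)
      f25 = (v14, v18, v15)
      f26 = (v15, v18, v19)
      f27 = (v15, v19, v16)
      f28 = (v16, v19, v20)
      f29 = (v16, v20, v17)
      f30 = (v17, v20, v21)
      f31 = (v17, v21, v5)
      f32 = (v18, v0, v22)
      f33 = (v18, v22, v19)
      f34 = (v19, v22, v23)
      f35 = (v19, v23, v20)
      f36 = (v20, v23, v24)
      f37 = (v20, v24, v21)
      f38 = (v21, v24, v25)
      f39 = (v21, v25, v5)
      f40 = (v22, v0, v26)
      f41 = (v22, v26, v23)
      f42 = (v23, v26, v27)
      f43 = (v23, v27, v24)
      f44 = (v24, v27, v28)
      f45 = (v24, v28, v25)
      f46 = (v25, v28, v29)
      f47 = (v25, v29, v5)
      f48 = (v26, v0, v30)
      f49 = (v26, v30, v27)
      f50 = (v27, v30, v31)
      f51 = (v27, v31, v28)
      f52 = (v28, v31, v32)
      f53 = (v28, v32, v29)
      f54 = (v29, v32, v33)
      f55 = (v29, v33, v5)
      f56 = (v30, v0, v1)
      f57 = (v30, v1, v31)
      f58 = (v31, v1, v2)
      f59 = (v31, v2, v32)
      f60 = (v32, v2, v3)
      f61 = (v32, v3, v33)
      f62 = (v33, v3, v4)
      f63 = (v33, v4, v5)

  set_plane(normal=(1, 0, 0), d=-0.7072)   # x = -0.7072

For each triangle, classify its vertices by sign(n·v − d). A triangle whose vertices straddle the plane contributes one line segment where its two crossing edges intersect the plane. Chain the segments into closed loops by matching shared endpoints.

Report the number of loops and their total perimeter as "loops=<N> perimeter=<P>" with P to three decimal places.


Straddling triangles (18 of 64):
  (v11,v14,v15) [++-] → (-0.7072, 0.7072, -0.451803)–(-0.7072, 0.781732, -0.3492)  len=0.1268
  (v11,v15,v12) [+-+] → (-0.7072, 0.781732, -0.3492)–(-0.7072, 0.781732, -0.300765)  len=0.0484
  (v12,v15,v16) [+--] → (-0.7072, 0.781732, -0.300765)–(-0.7072, 0.781732, 0.3492)  len=0.6500
  (v12,v16,v13) [+-+] → (-0.7072, 0.781732, 0.3492)–(-0.7072, 0.753263, 0.388383)  len=0.0484
  (v13,v16,v17) [+-+] → (-0.7072, 0.753263, 0.388383)–(-0.7072, 0.7072, 0.451803)  len=0.0784
  (v14,v18,v15) [++-] → (-0.7072, 0.341439, -0.660334)–(-0.7072, 0.7072, -0.451803)  len=0.4210
  (v15,v18,v19) [-+-] → (-0.7072, 0.341439, -0.660334)–(-0.7072, 0, -0.855016)  len=0.3930
  (v16,v20,v17) [--+] → (-0.7072, 0.285314, 0.692402)–(-0.7072, 0.7072, 0.451803)  len=0.4857
  (v17,v20,v21) [+-+] → (-0.7072, 0.285314, 0.692402)–(-0.7072, 0, 0.855016)  len=0.3284
  (v18,v22,v19) [++-] → (-0.7072, -0.285314, -0.692402)–(-0.7072, 0, -0.855016)  len=0.3284
  (v19,v22,v23) [-+-] → (-0.7072, -0.285314, -0.692402)–(-0.7072, -0.7072, -0.451803)  len=0.4857
  (v20,v24,v21) [--+] → (-0.7072, -0.341439, 0.660334)–(-0.7072, 0, 0.855016)  len=0.3930
  (v21,v24,v25) [+-+] → (-0.7072, -0.341439, 0.660334)–(-0.7072, -0.7072, 0.451803)  len=0.4210
  (v22,v26,v23) [++-] → (-0.7072, -0.753263, -0.388383)–(-0.7072, -0.7072, -0.451803)  len=0.0784
  (v23,v26,v27) [-++] → (-0.7072, -0.753263, -0.388383)–(-0.7072, -0.781732, -0.3492)  len=0.0484
  (v23,v27,v24) [-+-] → (-0.7072, -0.781732, -0.3492)–(-0.7072, -0.781732, 0.300765)  len=0.6500
  (v24,v27,v28) [-++] → (-0.7072, -0.781732, 0.300765)–(-0.7072, -0.781732, 0.3492)  len=0.0484
  (v24,v28,v25) [-++] → (-0.7072, -0.781732, 0.3492)–(-0.7072, -0.7072, 0.451803)  len=0.1268

Chained into 1 loop(s):
  loop 1: 18 segments, perimeter = 5.1604
Total perimeter = 5.160

loops=1 perimeter=5.160


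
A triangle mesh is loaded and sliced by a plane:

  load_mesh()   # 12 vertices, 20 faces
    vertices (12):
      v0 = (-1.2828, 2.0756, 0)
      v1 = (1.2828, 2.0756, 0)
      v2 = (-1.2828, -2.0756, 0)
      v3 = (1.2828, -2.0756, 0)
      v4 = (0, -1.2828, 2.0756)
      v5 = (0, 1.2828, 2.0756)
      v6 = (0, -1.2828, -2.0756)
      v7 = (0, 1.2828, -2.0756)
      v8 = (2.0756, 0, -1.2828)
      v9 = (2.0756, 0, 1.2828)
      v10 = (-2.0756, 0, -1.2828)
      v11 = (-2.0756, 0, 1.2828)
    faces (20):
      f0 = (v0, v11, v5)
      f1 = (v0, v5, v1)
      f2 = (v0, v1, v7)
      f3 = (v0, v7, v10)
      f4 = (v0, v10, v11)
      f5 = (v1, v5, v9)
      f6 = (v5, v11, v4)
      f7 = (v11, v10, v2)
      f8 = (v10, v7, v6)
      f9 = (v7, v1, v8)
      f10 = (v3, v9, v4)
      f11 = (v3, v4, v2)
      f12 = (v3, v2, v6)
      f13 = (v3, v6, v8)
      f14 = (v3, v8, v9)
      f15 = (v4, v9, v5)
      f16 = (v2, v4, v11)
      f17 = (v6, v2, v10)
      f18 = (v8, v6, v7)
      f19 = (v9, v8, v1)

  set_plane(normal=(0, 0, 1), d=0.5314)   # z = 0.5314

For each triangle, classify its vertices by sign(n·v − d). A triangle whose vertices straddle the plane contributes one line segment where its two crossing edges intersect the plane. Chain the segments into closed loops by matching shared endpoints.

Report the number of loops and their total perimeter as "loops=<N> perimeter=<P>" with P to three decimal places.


Straddling triangles (10 of 20):
  (v0,v11,v5) [-++] → (-1.61122, 1.21578, 0.5314)–(-0.954375, 1.87263, 0.5314)  len=0.9289
  (v0,v5,v1) [-+-] → (-0.954375, 1.87263, 0.5314)–(0.954375, 1.87263, 0.5314)  len=1.9087
  (v0,v10,v11) [--+] → (-2.0756, 0, 0.5314)–(-1.61122, 1.21578, 0.5314)  len=1.3015
  (v1,v5,v9) [-++] → (0.954375, 1.87263, 0.5314)–(1.61122, 1.21578, 0.5314)  len=0.9289
  (v11,v10,v2) [+--] → (-2.0756, 0, 0.5314)–(-1.61122, -1.21578, 0.5314)  len=1.3015
  (v3,v9,v4) [-++] → (1.61122, -1.21578, 0.5314)–(0.954375, -1.87263, 0.5314)  len=0.9289
  (v3,v4,v2) [-+-] → (0.954375, -1.87263, 0.5314)–(-0.954375, -1.87263, 0.5314)  len=1.9087
  (v3,v8,v9) [--+] → (2.0756, 0, 0.5314)–(1.61122, -1.21578, 0.5314)  len=1.3015
  (v2,v4,v11) [-++] → (-0.954375, -1.87263, 0.5314)–(-1.61122, -1.21578, 0.5314)  len=0.9289
  (v9,v8,v1) [+--] → (2.0756, 0, 0.5314)–(1.61122, 1.21578, 0.5314)  len=1.3015

Chained into 1 loop(s):
  loop 1: 10 segments, perimeter = 12.7390
Total perimeter = 12.739

loops=1 perimeter=12.739


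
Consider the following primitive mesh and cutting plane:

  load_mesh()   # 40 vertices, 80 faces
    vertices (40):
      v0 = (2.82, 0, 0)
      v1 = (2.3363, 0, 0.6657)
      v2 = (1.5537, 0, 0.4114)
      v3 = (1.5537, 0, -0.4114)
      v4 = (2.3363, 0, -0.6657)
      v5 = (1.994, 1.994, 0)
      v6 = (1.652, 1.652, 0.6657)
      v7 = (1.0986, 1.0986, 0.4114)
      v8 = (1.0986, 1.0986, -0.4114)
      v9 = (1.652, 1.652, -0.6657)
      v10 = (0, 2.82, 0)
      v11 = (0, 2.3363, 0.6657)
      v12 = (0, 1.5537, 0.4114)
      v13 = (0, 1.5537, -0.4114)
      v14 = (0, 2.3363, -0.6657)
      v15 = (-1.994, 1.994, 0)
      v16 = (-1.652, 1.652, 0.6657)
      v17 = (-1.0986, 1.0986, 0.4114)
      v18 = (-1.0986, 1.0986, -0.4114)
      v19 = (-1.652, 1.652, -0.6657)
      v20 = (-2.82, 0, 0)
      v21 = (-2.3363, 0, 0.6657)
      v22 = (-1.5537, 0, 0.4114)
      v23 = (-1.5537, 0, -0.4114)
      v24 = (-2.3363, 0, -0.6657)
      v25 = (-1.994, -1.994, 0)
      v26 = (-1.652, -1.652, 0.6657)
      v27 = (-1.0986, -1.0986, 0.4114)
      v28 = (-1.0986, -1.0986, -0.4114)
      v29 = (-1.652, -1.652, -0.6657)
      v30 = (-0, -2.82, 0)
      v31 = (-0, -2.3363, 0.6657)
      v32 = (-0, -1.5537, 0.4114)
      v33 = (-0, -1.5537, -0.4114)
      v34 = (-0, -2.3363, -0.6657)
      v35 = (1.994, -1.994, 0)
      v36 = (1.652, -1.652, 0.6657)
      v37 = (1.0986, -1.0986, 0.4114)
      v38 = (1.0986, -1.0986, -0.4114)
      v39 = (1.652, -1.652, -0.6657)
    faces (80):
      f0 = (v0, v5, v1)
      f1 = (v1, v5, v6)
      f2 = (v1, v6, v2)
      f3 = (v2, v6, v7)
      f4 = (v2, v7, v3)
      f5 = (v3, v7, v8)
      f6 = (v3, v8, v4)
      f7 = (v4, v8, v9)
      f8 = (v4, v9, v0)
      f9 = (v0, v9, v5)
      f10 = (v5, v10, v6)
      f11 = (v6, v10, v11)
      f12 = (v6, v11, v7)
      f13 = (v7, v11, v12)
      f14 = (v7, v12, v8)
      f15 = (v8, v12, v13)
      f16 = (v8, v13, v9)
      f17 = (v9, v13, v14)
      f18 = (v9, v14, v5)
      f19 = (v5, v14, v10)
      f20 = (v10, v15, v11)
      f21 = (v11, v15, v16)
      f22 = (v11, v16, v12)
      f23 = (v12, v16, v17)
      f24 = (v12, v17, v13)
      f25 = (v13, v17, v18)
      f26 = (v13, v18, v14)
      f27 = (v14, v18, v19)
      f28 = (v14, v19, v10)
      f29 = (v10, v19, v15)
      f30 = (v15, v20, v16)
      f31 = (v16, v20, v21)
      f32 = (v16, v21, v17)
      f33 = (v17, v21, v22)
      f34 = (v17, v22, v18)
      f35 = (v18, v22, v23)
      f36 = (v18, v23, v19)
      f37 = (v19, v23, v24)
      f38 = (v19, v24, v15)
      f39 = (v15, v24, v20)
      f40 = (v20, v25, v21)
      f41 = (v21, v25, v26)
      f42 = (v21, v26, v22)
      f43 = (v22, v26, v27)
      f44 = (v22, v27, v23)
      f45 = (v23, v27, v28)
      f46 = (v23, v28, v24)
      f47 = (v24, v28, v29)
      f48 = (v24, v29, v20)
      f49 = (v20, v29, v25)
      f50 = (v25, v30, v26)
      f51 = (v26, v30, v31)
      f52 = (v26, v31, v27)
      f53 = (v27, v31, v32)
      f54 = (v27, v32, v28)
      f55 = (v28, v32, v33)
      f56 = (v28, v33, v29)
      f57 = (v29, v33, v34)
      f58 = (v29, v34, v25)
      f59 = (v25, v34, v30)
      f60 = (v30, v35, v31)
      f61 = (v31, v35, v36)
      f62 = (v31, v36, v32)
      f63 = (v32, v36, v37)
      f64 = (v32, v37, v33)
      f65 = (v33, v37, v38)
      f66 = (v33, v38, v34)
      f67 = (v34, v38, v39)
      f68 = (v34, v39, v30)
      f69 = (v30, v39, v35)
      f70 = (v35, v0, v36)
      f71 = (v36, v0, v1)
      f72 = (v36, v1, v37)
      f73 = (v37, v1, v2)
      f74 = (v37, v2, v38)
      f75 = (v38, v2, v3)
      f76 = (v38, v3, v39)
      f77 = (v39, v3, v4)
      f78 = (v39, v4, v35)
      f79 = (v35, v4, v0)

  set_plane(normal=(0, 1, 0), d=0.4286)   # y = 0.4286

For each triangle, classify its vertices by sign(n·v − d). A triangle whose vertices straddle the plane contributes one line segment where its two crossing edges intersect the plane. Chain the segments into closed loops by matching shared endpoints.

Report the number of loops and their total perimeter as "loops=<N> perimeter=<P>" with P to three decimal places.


Straddling triangles (20 of 80):
  (v0,v5,v1) [-+-] → (2.64246, 0.4286, 0)–(2.26272, 0.4286, 0.522611)  len=0.6460
  (v1,v5,v6) [-++] → (2.26272, 0.4286, 0.522611)–(2.15876, 0.4286, 0.6657)  len=0.1769
  (v1,v6,v2) [-+-] → (2.15876, 0.4286, 0.6657)–(1.5792, 0.4286, 0.477376)  len=0.6094
  (v2,v6,v7) [-++] → (1.5792, 0.4286, 0.477376)–(1.37615, 0.4286, 0.4114)  len=0.2135
  (v2,v7,v3) [-+-] → (1.37615, 0.4286, 0.4114)–(1.37615, 0.4286, -0.0903987)  len=0.5018
  (v3,v7,v8) [-++] → (1.37615, 0.4286, -0.0903987)–(1.37615, 0.4286, -0.4114)  len=0.3210
  (v3,v8,v4) [-+-] → (1.37615, 0.4286, -0.4114)–(1.85343, 0.4286, -0.566489)  len=0.5018
  (v4,v8,v9) [-++] → (1.85343, 0.4286, -0.566489)–(2.15876, 0.4286, -0.6657)  len=0.3210
  (v4,v9,v0) [-+-] → (2.15876, 0.4286, -0.6657)–(2.51697, 0.4286, -0.172711)  len=0.6094
  (v0,v9,v5) [-++] → (2.51697, 0.4286, -0.172711)–(2.64246, 0.4286, 0)  len=0.2135
  (v15,v20,v16) [+-+] → (-2.64246, 0.4286, 0)–(-2.51697, 0.4286, 0.172711)  len=0.2135
  (v16,v20,v21) [+--] → (-2.51697, 0.4286, 0.172711)–(-2.15876, 0.4286, 0.6657)  len=0.6094
  (v16,v21,v17) [+-+] → (-2.15876, 0.4286, 0.6657)–(-1.85343, 0.4286, 0.566489)  len=0.3210
  (v17,v21,v22) [+--] → (-1.85343, 0.4286, 0.566489)–(-1.37615, 0.4286, 0.4114)  len=0.5018
  (v17,v22,v18) [+-+] → (-1.37615, 0.4286, 0.4114)–(-1.37615, 0.4286, 0.0903987)  len=0.3210
  (v18,v22,v23) [+--] → (-1.37615, 0.4286, 0.0903987)–(-1.37615, 0.4286, -0.4114)  len=0.5018
  (v18,v23,v19) [+-+] → (-1.37615, 0.4286, -0.4114)–(-1.5792, 0.4286, -0.477376)  len=0.2135
  (v19,v23,v24) [+--] → (-1.5792, 0.4286, -0.477376)–(-2.15876, 0.4286, -0.6657)  len=0.6094
  (v19,v24,v15) [+-+] → (-2.15876, 0.4286, -0.6657)–(-2.26272, 0.4286, -0.522611)  len=0.1769
  (v15,v24,v20) [+--] → (-2.26272, 0.4286, -0.522611)–(-2.64246, 0.4286, 0)  len=0.6460

Chained into 2 loop(s):
  loop 1: 10 segments, perimeter = 4.1143
  loop 2: 10 segments, perimeter = 4.1143
Total perimeter = 8.229

loops=2 perimeter=8.229


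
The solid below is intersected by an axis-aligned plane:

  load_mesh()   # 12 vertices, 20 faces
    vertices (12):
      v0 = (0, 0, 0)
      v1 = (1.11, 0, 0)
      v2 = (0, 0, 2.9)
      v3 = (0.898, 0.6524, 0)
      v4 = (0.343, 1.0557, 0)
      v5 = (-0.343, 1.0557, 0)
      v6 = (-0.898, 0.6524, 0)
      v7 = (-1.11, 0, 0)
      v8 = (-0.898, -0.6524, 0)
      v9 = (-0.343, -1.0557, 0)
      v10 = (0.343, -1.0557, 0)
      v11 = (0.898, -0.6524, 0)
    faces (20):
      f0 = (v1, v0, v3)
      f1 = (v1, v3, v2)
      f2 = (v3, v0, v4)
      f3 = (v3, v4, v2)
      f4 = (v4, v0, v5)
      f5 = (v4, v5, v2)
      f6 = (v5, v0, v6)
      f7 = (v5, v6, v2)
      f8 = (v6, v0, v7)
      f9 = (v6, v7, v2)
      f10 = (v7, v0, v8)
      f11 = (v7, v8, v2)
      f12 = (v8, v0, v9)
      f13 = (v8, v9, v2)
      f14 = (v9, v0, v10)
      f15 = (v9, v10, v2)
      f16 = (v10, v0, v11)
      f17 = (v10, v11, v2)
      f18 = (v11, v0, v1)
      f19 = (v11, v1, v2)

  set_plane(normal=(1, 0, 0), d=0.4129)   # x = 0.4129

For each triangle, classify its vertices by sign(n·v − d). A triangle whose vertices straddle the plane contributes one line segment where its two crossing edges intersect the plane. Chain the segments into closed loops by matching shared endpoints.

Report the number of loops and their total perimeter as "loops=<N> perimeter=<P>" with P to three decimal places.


Straddling triangles (8 of 20):
  (v1,v0,v3) [+-+] → (0.4129, 0, 0)–(0.4129, 0.299973, 0)  len=0.3000
  (v1,v3,v2) [++-] → (0.4129, 0.299973, 1.56658)–(0.4129, 0, 1.82125)  len=0.3935
  (v3,v0,v4) [+--] → (0.4129, 0.299973, 0)–(0.4129, 1.00491, 0)  len=0.7049
  (v3,v4,v2) [+--] → (0.4129, 1.00491, 0)–(0.4129, 0.299973, 1.56658)  len=1.7179
  (v10,v0,v11) [--+] → (0.4129, -0.299973, 0)–(0.4129, -1.00491, 0)  len=0.7049
  (v10,v11,v2) [-+-] → (0.4129, -1.00491, 0)–(0.4129, -0.299973, 1.56658)  len=1.7179
  (v11,v0,v1) [+-+] → (0.4129, -0.299973, 0)–(0.4129, 0, 0)  len=0.3000
  (v11,v1,v2) [++-] → (0.4129, 0, 1.82125)–(0.4129, -0.299973, 1.56658)  len=0.3935

Chained into 1 loop(s):
  loop 1: 8 segments, perimeter = 6.2326
Total perimeter = 6.233

loops=1 perimeter=6.233
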